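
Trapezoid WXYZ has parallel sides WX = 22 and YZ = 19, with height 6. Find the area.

A trapezoid's area equals the midsegment times the height.
The midsegment is (22 + 19) / 2 = 41/2.
Area = 41/2 * 6 = 123.

123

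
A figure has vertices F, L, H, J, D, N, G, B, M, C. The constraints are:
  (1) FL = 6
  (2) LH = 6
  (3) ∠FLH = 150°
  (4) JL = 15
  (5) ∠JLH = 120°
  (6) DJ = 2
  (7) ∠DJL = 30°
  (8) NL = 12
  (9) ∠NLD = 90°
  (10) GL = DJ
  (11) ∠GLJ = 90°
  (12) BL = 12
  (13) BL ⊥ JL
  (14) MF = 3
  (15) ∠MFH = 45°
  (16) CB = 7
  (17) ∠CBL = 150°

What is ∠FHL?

Step 1: By the law of cosines on triangle HLF: HF² = 6² + 6² − 2·6·6·cos(150°) = 134.35, so HF ≈ 11.59.
Step 2: By the inverse law of cosines on triangle FHL: cos(∠FHL) = (11.59² + 6² − 6²) / (2·11.59·6) = 134.35/139.09 = 0.9659, so ∠FHL = 15°.

Therefore, the measure of angle ∠FHL = 15°.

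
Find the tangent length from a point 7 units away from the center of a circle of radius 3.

The tangent, radius, and line from the external point to the center form a right triangle.
The right angle is where the tangent meets the radius.
By the Pythagorean theorem: tangent² + 3² = 7²
tangent² = 49 - 9 = 40
tangent = 2*sqrt(10)

2*sqrt(10)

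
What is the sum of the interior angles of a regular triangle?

The sum of interior angles of an n-sided polygon is (n - 2) * 180.
For n = 3: (3 - 2) * 180 = 1 * 180 = 180 degrees.

180 degrees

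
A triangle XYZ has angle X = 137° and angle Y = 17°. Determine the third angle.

angle Z = 180 - 137 - 17 = 26 degrees.

26 degrees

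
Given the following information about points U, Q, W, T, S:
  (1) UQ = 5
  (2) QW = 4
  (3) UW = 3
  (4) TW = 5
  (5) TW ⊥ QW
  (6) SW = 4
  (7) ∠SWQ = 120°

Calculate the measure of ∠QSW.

Step 1: By the law of cosines on triangle SWQ: SQ² = 4² + 4² − 2·4·4·cos(120°) = 48, so SQ = 4·√3.
Step 2: By the inverse law of cosines on triangle QSW: cos(∠QSW) = ((4·√3)² + 4² − 4²) / (2·4·√3·4) = 48/55.43 = 0.866, so ∠QSW = 30°.

Therefore, the measure of angle ∠QSW = 30°.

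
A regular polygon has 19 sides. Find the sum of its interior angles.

The sum of interior angles of an n-sided polygon is (n - 2) * 180.
For n = 19: (19 - 2) * 180 = 17 * 180 = 3060 degrees.

3060 degrees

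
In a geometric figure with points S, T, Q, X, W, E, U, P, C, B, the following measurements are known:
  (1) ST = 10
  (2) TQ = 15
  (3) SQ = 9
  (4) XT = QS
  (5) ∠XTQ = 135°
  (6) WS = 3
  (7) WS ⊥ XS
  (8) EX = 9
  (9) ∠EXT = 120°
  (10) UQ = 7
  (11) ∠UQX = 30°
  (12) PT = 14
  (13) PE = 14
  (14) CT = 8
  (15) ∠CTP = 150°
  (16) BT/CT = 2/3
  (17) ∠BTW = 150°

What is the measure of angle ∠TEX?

From the given relations: XT = QS = 9.
Step 1: By the law of cosines on triangle EXT: ET² = 9² + 9² − 2·9·9·cos(120°) = 243, so ET = 9·√3.
Step 2: By the inverse law of cosines on triangle TEX: cos(∠TEX) = ((9·√3)² + 9² − 9²) / (2·9·√3·9) = 243/280.59 = 0.866, so ∠TEX = 30°.

Therefore, the measure of angle ∠TEX = 30°.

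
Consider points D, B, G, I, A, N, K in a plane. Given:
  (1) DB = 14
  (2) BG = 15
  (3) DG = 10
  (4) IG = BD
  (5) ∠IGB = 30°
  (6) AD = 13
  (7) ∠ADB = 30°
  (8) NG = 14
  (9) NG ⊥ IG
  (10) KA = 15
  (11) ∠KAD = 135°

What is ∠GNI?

From the given relations: IG = BD = 14.
Step 1: By the law of cosines on triangle NGI: NI² = 14² + 14² − 2·14·14·cos(90°) = 392, so NI = 14·√2.
Step 2: By the inverse law of cosines on triangle GNI: cos(∠GNI) = (14² + (14·√2)² − 14²) / (2·14·14·√2) = 392/554.37 = 0.7071, so ∠GNI = 45°.

Therefore, the measure of angle ∠GNI = 45°.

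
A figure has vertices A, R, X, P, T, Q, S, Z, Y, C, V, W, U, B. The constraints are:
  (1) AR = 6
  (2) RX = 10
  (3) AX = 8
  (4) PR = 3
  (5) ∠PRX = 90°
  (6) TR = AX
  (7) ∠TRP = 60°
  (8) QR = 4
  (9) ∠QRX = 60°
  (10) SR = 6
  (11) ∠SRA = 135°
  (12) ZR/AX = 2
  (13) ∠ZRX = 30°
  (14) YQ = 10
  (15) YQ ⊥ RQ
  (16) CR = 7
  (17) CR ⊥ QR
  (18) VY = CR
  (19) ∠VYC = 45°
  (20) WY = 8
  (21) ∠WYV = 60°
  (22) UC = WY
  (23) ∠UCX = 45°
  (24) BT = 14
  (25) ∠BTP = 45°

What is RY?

Step 1: By the law of cosines on triangle RQY: RY² = 4² + 10² − 2·4·10·cos(90°) = 116, so RY = 2·√29.

Therefore, the length of RY = 2·√29.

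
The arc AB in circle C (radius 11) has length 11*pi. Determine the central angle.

Arc length L = 2πr × θ/360, so θ = 360L / (2πr).
θ = 360 × 11*pi / (2π × 11)
θ = 180°
θ = 180°

180°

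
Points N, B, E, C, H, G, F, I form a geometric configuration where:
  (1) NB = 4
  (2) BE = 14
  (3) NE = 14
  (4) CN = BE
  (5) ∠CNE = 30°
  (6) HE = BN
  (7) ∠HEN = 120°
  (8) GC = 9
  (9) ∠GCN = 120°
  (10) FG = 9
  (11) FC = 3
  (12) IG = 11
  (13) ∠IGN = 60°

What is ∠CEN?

From the given relations: CN = BE = 14.
Step 1: By the law of cosines on triangle ENC: EC² = 14² + 14² − 2·14·14·cos(30°) = 52.52, so EC ≈ 7.25.
Step 2: By the inverse law of cosines on triangle CEN: cos(∠CEN) = (7.25² + 14² − 14²) / (2·7.25·14) = 52.52/202.91 = 0.2588, so ∠CEN = 75°.

Therefore, the measure of angle ∠CEN = 75°.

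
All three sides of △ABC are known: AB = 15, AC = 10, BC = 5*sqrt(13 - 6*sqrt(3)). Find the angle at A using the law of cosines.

cos(A) = (15² + 10² - (5*sqrt(13 - 6*sqrt(3)))²) / (2 × 15 × 10) = sqrt(3)/2, so A = arccos(sqrt(3)/2) = 30°.

30°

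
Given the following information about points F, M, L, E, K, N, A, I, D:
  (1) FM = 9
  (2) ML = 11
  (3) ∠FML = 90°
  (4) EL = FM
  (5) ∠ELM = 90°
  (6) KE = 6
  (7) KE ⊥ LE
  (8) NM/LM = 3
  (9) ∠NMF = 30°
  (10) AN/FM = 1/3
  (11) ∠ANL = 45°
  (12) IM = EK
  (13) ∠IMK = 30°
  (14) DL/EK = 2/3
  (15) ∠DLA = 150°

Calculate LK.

From the given relations: EL = FM = 9.
Step 1: By the law of cosines on triangle LEK: LK² = 9² + 6² − 2·9·6·cos(90°) = 117, so LK = 3·√13.

Therefore, the length of LK = 3·√13.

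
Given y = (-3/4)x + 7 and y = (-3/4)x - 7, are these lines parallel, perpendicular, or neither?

Slope of line 1: m1 = -3/4
Slope of line 2: m2 = -3/4
Since m1 = m2 = -3/4, the lines are parallel.

Parallel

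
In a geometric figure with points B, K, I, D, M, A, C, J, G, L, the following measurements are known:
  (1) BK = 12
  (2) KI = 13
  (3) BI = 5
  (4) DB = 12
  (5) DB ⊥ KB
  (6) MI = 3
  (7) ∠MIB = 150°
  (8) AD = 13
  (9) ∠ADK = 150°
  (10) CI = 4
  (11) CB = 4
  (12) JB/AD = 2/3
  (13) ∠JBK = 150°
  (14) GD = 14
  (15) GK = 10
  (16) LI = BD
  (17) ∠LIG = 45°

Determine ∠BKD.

Step 1: By the law of cosines on triangle KBD: KD² = 12² + 12² − 2·12·12·cos(90°) = 288, so KD = 12·√2.
Step 2: By the inverse law of cosines on triangle BKD: cos(∠BKD) = (12² + (12·√2)² − 12²) / (2·12·12·√2) = 288/407.29 = 0.7071, so ∠BKD = 45°.

Therefore, the measure of angle ∠BKD = 45°.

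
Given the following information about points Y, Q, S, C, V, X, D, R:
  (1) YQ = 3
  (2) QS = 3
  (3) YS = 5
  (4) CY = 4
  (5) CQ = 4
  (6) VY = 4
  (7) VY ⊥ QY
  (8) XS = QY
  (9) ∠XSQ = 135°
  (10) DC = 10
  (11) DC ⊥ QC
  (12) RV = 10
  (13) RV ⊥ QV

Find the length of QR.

Step 1: By the law of cosines on triangle VYQ: VQ² = 4² + 3² − 2·4·3·cos(90°) = 25, so VQ = 5.
Step 2: By the law of cosines on triangle QVR: QR² = 5² + 10² − 2·5·10·cos(90°) = 125, so QR = 5·√5.

Therefore, the length of QR = 5·√5.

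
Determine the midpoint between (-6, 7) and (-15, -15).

The midpoint is the average of the coordinates:
x: (-6 + -15)/2 = -21/2
y: (7 + -15)/2 = -4
Midpoint = (-21/2, -4)

(-21/2, -4)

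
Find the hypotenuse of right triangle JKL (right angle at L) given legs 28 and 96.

In a right triangle, the square of the hypotenuse equals the sum of the squares of the two legs.
The legs are 28 and 96, so the hypotenuse = sqrt(784 + 9216) = sqrt(10000) = 100.

100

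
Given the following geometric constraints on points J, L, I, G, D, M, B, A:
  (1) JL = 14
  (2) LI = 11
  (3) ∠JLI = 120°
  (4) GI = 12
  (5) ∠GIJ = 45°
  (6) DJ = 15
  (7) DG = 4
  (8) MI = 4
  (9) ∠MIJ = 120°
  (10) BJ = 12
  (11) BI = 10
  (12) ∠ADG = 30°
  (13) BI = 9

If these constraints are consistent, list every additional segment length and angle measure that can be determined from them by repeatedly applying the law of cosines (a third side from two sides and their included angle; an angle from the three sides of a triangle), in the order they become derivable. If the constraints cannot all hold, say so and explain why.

These constraints are not satisfiable: (11) BI = 10 and (13) BI = 9 assign two different lengths to the same segment. No planar figure meets all of them, so nothing further can be derived.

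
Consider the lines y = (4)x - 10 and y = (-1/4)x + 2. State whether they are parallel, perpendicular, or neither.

Slope of line 1: m1 = 4
Slope of line 2: m2 = -1/4
m1 * m2 = (4) * (-1/4) = -1 = -1, so the lines are perpendicular.

Perpendicular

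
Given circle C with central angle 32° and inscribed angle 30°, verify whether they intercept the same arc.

By the inscribed angle theorem, the inscribed angle for a central angle of 32° should be 32° / 2 = 16°.
The given inscribed angle is 30°, which does not equal 16°.
Therefore, no, they do not correspond to the same arc.

No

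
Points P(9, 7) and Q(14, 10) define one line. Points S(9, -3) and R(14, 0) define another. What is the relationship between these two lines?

Slope of line 1: m1 = (10 - 7)/(14 - 9) = 3/5 = 3/5
Slope of line 2: m2 = (0 - -3)/(14 - 9) = 3/5 = 3/5
m1 = m2, so the lines are parallel.

Parallel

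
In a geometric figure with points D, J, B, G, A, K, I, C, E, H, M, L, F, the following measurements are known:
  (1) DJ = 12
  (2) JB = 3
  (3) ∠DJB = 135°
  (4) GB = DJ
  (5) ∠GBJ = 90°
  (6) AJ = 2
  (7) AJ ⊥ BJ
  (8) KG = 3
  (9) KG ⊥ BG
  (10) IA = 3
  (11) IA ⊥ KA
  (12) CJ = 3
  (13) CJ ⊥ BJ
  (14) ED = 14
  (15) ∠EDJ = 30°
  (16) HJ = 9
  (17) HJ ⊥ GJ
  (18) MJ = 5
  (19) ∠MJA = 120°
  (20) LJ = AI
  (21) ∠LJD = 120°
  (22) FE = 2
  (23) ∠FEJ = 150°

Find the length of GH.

From the given relations: GB = DJ = 12.
Step 1: By the law of cosines on triangle JBG: JG² = 3² + 12² − 2·3·12·cos(90°) = 153, so JG = 3·√17.
Step 2: By the law of cosines on triangle GJH: GH² = (3·√17)² + 9² − 2·3·√17·9·cos(90°) = 234, so GH = 3·√26.

Therefore, the length of GH = 3·√26.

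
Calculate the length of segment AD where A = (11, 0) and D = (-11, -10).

The horizontal distance is |-11 - 11| = 22 and the vertical distance is |-10 - 0| = 10.
By the Pythagorean theorem, d = sqrt(22^2 + 10^2) = sqrt(584) = 2*sqrt(146).

2*sqrt(146)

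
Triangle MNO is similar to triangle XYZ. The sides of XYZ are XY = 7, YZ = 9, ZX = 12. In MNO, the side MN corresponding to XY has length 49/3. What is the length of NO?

Since the triangles are similar, the ratio of corresponding sides is constant.
Scale factor k = MN / XY = 49/3 / 7 = 7/3
NO = k * YZ = 7/3 * 9 = 21

21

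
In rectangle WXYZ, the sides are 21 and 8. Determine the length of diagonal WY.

A rectangle's diagonal splits it into two right triangles, with the diagonal as the hypotenuse.
By the Pythagorean theorem, d^2 = 21^2 + 8^2 = 505.
Therefore d = sqrt(505).

sqrt(505)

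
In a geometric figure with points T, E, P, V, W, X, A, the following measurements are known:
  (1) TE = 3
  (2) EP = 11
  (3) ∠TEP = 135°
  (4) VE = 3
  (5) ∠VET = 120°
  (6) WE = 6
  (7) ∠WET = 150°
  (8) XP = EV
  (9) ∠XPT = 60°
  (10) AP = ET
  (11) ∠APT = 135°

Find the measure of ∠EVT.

Step 1: By the law of cosines on triangle VET: VT² = 3² + 3² − 2·3·3·cos(120°) = 27, so VT = 3·√3.
Step 2: By the inverse law of cosines on triangle EVT: cos(∠EVT) = (3² + (3·√3)² − 3²) / (2·3·3·√3) = 27/31.18 = 0.866, so ∠EVT = 30°.

Therefore, the measure of angle ∠EVT = 30°.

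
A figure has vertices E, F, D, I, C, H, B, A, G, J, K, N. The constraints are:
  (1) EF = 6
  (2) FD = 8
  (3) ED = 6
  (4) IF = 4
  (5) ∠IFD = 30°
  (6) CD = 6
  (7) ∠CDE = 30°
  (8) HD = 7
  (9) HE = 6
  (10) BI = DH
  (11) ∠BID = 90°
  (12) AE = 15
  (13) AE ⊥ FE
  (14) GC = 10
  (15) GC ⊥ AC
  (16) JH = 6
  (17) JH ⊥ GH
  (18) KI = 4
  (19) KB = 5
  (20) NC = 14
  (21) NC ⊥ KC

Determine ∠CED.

Step 1: By the law of cosines on triangle EDC: EC² = 6² + 6² − 2·6·6·cos(30°) = 9.65, so EC ≈ 3.11.
Step 2: By the inverse law of cosines on triangle CED: cos(∠CED) = (3.11² + 6² − 6²) / (2·3.11·6) = 9.65/37.27 = 0.2588, so ∠CED = 75°.

Therefore, the measure of angle ∠CED = 75°.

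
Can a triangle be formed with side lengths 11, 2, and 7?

Check the triangle inequality: 2 + 7 = 9 ≤ 11.
Since the sum of two sides does not exceed the third, no triangle can be formed.

No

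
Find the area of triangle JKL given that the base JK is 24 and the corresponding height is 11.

A triangle's area is half the area of a rectangle with the same base and height.
Area = (1/2) * 24 * 11 = 132.

132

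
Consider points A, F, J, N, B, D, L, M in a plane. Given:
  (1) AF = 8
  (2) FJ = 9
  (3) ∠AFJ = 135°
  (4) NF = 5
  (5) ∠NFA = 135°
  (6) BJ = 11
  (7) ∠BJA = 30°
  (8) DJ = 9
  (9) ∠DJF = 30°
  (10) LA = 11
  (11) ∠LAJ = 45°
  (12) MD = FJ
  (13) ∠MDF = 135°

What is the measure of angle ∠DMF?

From the given relations: MD = FJ = 9.
Step 1: By the law of cosines on triangle FJD: FD² = 9² + 9² − 2·9·9·cos(30°) = 21.7, so FD ≈ 4.66.
Step 2: By the law of cosines on triangle MDF: MF² = 9² + 4.66² − 2·9·4.66·cos(135°) = 162, so MF = 9·√2.
Step 3: By the inverse law of cosines on triangle DMF: cos(∠DMF) = (9² + (9·√2)² − 4.66²) / (2·9·9·√2) = 221.3/229.1 = 0.9659, so ∠DMF = 15°.

Therefore, the measure of angle ∠DMF = 15°.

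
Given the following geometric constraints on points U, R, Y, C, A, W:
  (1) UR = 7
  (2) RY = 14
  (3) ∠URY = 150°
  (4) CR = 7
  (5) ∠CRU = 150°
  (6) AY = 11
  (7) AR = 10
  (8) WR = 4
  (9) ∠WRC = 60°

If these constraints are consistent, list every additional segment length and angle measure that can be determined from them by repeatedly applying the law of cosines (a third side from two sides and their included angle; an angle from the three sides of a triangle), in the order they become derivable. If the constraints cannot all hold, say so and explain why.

The constraints are consistent. Derivable facts, in order:
After 1 step:
- CW = √37
- UC ≈ 13.52
- UY ≈ 20.37
- ∠ARY = 51.32°
- ∠AYR = 45.21°
- ∠RAY = 83.48°
After 2 steps:
- ∠CUR = 15°
- ∠CWR = 85.28°
- ∠RCU = 15°
- ∠RCW = 34.72°
- ∠RUY = 20.1°
- ∠RYU = 9.9°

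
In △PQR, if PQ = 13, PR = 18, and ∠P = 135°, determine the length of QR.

When two sides and the included angle are known, the law of cosines gives the third side.
c^2 = a^2 + b^2 - 2ab cos(C) generalizes the Pythagorean theorem to non-right triangles.
Here: QR^2 = 169 + 324 - 468*(-sqrt(2)/2) = 234*sqrt(2) + 493
QR = sqrt(234*sqrt(2) + 493)

sqrt(234*sqrt(2) + 493)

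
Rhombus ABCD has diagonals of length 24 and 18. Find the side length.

The diagonals of a rhombus bisect each other at right angles.
Half-diagonals: 24/2 = 12 and 18/2 = 9
side = sqrt(12^2 + 9^2)
side = sqrt(144 + 81)
side = sqrt(225) = 15

15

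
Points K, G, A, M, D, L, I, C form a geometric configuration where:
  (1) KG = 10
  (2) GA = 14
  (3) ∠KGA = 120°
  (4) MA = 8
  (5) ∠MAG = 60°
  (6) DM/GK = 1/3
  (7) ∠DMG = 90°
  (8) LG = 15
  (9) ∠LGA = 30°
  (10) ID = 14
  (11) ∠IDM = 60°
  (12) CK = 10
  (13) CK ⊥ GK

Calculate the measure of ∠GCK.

Step 1: By the law of cosines on triangle CKG: CG² = 10² + 10² − 2·10·10·cos(90°) = 200, so CG = 10·√2.
Step 2: By the inverse law of cosines on triangle GCK: cos(∠GCK) = ((10·√2)² + 10² − 10²) / (2·10·√2·10) = 200/282.84 = 0.7071, so ∠GCK = 45°.

Therefore, the measure of angle ∠GCK = 45°.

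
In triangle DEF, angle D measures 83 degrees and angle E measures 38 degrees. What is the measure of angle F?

The interior angles sum to 180°: angle F = 180 - 83 - 38 = 59°.
The triangle is acute (angles 83°, 38°, 59°).

59 degrees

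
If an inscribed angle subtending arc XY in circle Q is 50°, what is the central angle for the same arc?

Central angle = 2 × 50° = 100° (inscribed angle theorem).

100°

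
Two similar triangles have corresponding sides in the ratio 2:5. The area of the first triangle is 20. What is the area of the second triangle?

For similar figures, the area ratio equals the square of the side ratio.
Side ratio (the first triangle to the second triangle) = 2:5, so area ratio = 2^2:5^2 = 4:25.
If the area of the first triangle is 20, then the area of the second triangle = 20 * (25/4) = 125.

125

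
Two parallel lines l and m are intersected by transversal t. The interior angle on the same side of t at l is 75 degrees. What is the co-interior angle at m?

Co-interior (same-side interior) angles are between the parallel lines on the same side of the transversal.
Unlike corresponding or alternate interior angles, they are supplementary rather than equal.
So the angle = 180 - 75 = 105 degrees.

105 degrees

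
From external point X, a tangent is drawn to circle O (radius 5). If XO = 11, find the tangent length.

The tangent, radius, and line from the external point to the center form a right triangle.
The right angle is where the tangent meets the radius.
By the Pythagorean theorem: tangent² + 5² = 11²
tangent² = 121 - 25 = 96
tangent = 4*sqrt(6)

4*sqrt(6)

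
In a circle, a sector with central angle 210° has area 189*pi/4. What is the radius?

The sector covers 210°/360° = 7/12 of the full circle.
Full circle area = 189*pi/4 / 7/12 = 81*pi.
Since full area = πr², we get r² = 81*pi/π = 81, so r = 9.

9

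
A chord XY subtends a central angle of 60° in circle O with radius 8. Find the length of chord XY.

Chord = 2(8) sin(30°) = 8

8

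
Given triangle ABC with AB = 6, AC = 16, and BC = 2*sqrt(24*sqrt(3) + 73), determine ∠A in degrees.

cos(A) = (6² + 16² - (2*sqrt(24*sqrt(3) + 73))²) / (2 × 6 × 16) = -sqrt(3)/2, so A = arccos(-sqrt(3)/2) = 150°.

150°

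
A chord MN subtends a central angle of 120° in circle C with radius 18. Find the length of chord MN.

Drop a perpendicular from the center to the chord, bisecting both the chord and the central angle.
Each half-chord = r sin(θ/2) = 18 sin(60°).
The full chord = 2 × 18 × sin(60°) = 18*sqrt(3).

18*sqrt(3)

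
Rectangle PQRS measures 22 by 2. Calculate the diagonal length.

Using the Pythagorean theorem:
d² = 22² + 2² = 484 + 4 = 488
d = sqrt(488) = 2*sqrt(122)

2*sqrt(122)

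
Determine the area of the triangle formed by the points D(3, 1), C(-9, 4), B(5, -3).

Shoelace: Area = (1/2)|3(4--3) + -9(-3-1) + 5(1-4)| = (1/2)(42) = 21

21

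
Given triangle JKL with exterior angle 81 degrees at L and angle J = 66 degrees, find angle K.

The exterior angle theorem states that an exterior angle equals the sum of the two non-adjacent interior angles.
So 81 = 66 + angle K, which gives angle K = 81 - 66 = 15 degrees.

15 degrees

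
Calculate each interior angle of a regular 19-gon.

Each interior angle of a regular n-gon is (n - 2) * 180 / n.
For n = 19: (19 - 2) * 180 / 19 = 3060/19 = 3060/19 degrees.

3060/19 degrees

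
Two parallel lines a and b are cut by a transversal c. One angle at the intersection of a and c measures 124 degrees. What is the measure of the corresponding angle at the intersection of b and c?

Corresponding angles formed by parallel lines and a transversal are equal.
The given angle is 124 degrees.
The corresponding angle = 124 degrees.

124 degrees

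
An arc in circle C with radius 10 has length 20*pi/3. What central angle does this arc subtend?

θ = 360 × 20*pi/3 / (2π × 10) = 120° (rearranging arc length formula).

120°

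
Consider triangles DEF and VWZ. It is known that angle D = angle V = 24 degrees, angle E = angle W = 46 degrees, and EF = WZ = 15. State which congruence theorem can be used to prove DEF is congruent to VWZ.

The given information provides:
angle D = angle V = 24 degrees, angle E = angle W = 46 degrees, and EF = WZ = 15
This matches the AAS congruence theorem.
Two pairs of corresponding angles and a non-included side are equal (Angle-Angle-Side).

AAS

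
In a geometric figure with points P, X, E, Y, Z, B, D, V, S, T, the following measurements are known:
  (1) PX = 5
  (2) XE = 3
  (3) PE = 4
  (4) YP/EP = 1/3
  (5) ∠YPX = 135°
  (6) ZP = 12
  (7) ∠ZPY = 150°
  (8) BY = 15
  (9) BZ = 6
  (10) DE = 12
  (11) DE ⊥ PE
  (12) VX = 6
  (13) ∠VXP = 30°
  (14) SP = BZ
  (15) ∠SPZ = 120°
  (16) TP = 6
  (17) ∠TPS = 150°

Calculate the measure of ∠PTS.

From the given relations: SP = BZ = 6.
Step 1: By the law of cosines on triangle TPS: TS² = 6² + 6² − 2·6·6·cos(150°) = 134.35, so TS ≈ 11.59.
Step 2: By the inverse law of cosines on triangle PTS: cos(∠PTS) = (6² + 11.59² − 6²) / (2·6·11.59) = 134.35/139.09 = 0.9659, so ∠PTS = 15°.

Therefore, the measure of angle ∠PTS = 15°.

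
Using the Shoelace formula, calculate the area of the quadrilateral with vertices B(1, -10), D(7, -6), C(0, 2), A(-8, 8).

The Shoelace formula works by pairing each vertex with the next (cycling back to the first).
For each pair, compute x_i*y_(i+1) - x_(i+1)*y_i:
  (1*-6 - 7*-10) = 64
  (7*2 - 0*-6) = 14
  (0*8 - -8*2) = 16
  (-8*-10 - 1*8) = 72
Taking half the absolute value of the total: Area = (1/2)(166) = 83.

83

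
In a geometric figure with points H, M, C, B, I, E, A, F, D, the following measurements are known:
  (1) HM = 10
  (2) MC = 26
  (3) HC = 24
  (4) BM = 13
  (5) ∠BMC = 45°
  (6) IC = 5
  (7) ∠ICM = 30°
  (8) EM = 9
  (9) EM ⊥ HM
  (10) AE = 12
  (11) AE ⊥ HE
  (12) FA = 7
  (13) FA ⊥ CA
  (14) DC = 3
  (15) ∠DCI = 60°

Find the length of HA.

Step 1: By the law of cosines on triangle EMH: EH² = 9² + 10² − 2·9·10·cos(90°) = 181, so EH = √181.
Step 2: By the law of cosines on triangle HEA: HA² = √181² + 12² − 2·√181·12·cos(90°) = 325, so HA = 5·√13.

Therefore, the length of HA = 5·√13.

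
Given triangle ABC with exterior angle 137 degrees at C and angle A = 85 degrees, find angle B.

The exterior angle theorem states that an exterior angle equals the sum of the two non-adjacent interior angles.
So 137 = 85 + angle B, which gives angle B = 137 - 85 = 52 degrees.

52 degrees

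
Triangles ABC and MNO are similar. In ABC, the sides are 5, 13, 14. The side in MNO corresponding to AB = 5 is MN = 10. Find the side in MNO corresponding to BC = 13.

k = 10/5 = 2. NO = 2 * 13 = 26.

26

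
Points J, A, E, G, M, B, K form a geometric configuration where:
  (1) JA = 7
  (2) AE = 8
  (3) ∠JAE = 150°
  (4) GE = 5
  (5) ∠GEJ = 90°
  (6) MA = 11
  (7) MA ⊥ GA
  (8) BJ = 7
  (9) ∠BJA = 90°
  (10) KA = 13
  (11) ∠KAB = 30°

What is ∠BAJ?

Step 1: By the law of cosines on triangle AJB: AB² = 7² + 7² − 2·7·7·cos(90°) = 98, so AB = 7·√2.
Step 2: By the inverse law of cosines on triangle BAJ: cos(∠BAJ) = ((7·√2)² + 7² − 7²) / (2·7·√2·7) = 98/138.59 = 0.7071, so ∠BAJ = 45°.

Therefore, the measure of angle ∠BAJ = 45°.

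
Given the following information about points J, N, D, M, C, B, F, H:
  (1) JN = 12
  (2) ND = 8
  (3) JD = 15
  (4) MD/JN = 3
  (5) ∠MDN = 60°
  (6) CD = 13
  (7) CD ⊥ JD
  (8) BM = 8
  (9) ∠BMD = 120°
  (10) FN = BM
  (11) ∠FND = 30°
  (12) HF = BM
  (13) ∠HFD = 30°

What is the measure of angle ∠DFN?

From the given relations: FN = BM = 8.
Step 1: By the law of cosines on triangle FND: FD² = 8² + 8² − 2·8·8·cos(30°) = 17.15, so FD ≈ 4.14.
Step 2: By the inverse law of cosines on triangle DFN: cos(∠DFN) = (4.14² + 8² − 8²) / (2·4.14·8) = 17.15/66.26 = 0.2588, so ∠DFN = 75°.

Therefore, the measure of angle ∠DFN = 75°.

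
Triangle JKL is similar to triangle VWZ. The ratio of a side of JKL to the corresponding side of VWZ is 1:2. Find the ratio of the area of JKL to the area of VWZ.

The ratio of areas of similar triangles equals the square of the side ratio.
Side ratio = 1:2
Area ratio = (1/2)^2 = 1/4 = 1:4

1:4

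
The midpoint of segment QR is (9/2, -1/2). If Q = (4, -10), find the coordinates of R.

Using the midpoint formula: M = ((x1 + x2)/2, (y1 + y2)/2)
We know M = (9/2, -1/2) and Q = (4, -10)
For x: 9/2 = (4 + x2)/2, so x2 = 2*9/2 - 4 = 5
For y: -1/2 = (-10 + y2)/2, so y2 = 2*-1/2 - -10 = 9
R = (5, 9)

(5, 9)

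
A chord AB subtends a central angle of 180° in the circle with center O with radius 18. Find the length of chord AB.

Chord length = 2r sin(θ/2)
= 2 × 18 × sin(180°/2)
= 2 × 18 × sin(90°)
= 36

36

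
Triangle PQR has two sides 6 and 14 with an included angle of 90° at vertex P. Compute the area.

Area = (1/2)(6)(14) sin(90°) = (1/2)(6)(14)(1) = 42

42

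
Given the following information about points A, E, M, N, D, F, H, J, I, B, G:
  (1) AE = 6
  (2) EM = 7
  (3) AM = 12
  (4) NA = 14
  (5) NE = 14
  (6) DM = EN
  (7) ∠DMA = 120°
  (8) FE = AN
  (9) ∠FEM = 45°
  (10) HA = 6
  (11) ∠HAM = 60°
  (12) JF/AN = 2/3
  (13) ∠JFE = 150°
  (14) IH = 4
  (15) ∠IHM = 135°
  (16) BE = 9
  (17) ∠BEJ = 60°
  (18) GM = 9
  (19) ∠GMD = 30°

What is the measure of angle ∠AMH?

Step 1: By the law of cosines on triangle MAH: MH² = 12² + 6² − 2·12·6·cos(60°) = 108, so MH = 6·√3.
Step 2: By the inverse law of cosines on triangle AMH: cos(∠AMH) = (12² + (6·√3)² − 6²) / (2·12·6·√3) = 216/249.42 = 0.866, so ∠AMH = 30°.

Therefore, the measure of angle ∠AMH = 30°.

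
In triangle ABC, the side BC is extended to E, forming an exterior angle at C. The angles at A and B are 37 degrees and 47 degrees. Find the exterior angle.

By the exterior angle theorem, an exterior angle of a triangle equals the sum of the two remote interior angles.
Exterior angle = angle A + angle B
Exterior angle = 37 + 47 = 84 degrees

84 degrees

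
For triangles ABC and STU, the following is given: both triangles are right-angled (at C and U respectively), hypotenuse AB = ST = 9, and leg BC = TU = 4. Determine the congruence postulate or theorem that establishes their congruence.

The given information provides:
both triangles are right-angled (at C and U respectively), hypotenuse AB = ST = 9, and leg BC = TU = 4
This matches the HL congruence theorem.
The hypotenuse and one leg of two right triangles are equal (Hypotenuse-Leg).

HL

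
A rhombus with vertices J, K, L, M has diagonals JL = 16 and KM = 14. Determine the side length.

The diagonals of a rhombus bisect each other at right angles.
Half-diagonals: 16/2 = 8 and 14/2 = 7
side = sqrt(8^2 + 7^2)
side = sqrt(64 + 49)
side = sqrt(113)

sqrt(113)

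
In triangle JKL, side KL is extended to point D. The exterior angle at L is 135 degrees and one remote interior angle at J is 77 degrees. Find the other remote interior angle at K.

angle K = 135 - 77 = 58 degrees (exterior angle theorem).

58 degrees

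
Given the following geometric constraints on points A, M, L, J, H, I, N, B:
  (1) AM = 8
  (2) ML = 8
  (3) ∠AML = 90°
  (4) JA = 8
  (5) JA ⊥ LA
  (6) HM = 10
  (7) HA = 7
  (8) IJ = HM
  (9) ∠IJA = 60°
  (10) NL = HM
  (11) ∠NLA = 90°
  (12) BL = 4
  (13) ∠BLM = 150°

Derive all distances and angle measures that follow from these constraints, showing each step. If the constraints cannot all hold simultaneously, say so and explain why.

The constraints are consistent.

From the given relations:
  IJ = HM = 10
  NL = HM = 10

Step 1: From AM = 8, ML = 8, and ∠AML = 90°, by the law of cosines:
  AL² = AM² + ML² - 2·AM·ML·cos(90°) = 64 + 64 - 0 = 128
  AL = 8·√2

Step 2: From AJ = 8, JI = 10, and ∠AJI = 60°, by the law of cosines:
  AI² = AJ² + JI² - 2·AJ·JI·cos(60°) = 64 + 100 - 80 = 84
  AI = 2·√21

Step 3: From ML = 8, LB = 4, and ∠MLB = 150°, by the law of cosines:
  MB² = ML² + LB² - 2·ML·LB·cos(150°) = 64 + 16 + 55.43 = 135.4
  MB ≈ 11.64

Step 4: From AH = 7, AM = 8, HM = 10, by the inverse law of cosines:
  cos(∠HAM) = (AH² + AM² - HM²) / (2·AH·AM)
  ∠HAM = 83.33°

Step 5: From MA = 8, MH = 10, AH = 7, by the inverse law of cosines:
  cos(∠AMH) = (MA² + MH² - AH²) / (2·MA·MH)
  ∠AMH = 44.05°

Step 6: From HA = 7, HM = 10, AM = 8, by the inverse law of cosines:
  cos(∠AHM) = (HA² + HM² - AM²) / (2·HA·HM)
  ∠AHM = 52.62°

Step 7: From AL = 8·√2, LN = 10, and ∠ALN = 90°, by the law of cosines:
  AN² = AL² + LN² - 2·AL·LN·cos(90°) = 128 + 100 - 0 = 228
  AN = 2·√57

Step 8: From LA = 8·√2, AJ = 8, and ∠LAJ = 90°, by the law of cosines:
  LJ² = LA² + AJ² - 2·LA·AJ·cos(90°) = 128 + 64 - 0 = 192
  LJ = 8·√3

Step 9: From AI = 2·√21, AJ = 8, IJ = 10, by the inverse law of cosines:
  cos(∠IAJ) = (AI² + AJ² - IJ²) / (2·AI·AJ)
  ∠IAJ = 70.89°

Step 10: From AL = 8·√2, AM = 8, LM = 8, by the inverse law of cosines:
  cos(∠LAM) = (AL² + AM² - LM²) / (2·AL·AM)
  ∠LAM = 45°

Step 11: From MB = 11.64, ML = 8, BL = 4, by the inverse law of cosines:
  cos(∠BML) = (MB² + ML² - BL²) / (2·MB·ML)
  ∠BML = 9.9°

Step 12: From LA = 8·√2, LM = 8, AM = 8, by the inverse law of cosines:
  cos(∠ALM) = (LA² + LM² - AM²) / (2·LA·LM)
  ∠ALM = 45°

Step 13: From IA = 2·√21, IJ = 10, AJ = 8, by the inverse law of cosines:
  cos(∠AIJ) = (IA² + IJ² - AJ²) / (2·IA·IJ)
  ∠AIJ = 49.11°

Step 14: From BL = 4, BM = 11.64, LM = 8, by the inverse law of cosines:
  cos(∠LBM) = (BL² + BM² - LM²) / (2·BL·BM)
  ∠LBM = 20.1°

Step 15: From AL = 8·√2, AN = 2·√57, LN = 10, by the inverse law of cosines:
  cos(∠LAN) = (AL² + AN² - LN²) / (2·AL·AN)
  ∠LAN = 41.47°

Step 16: From LA = 8·√2, LJ = 8·√3, AJ = 8, by the inverse law of cosines:
  cos(∠ALJ) = (LA² + LJ² - AJ²) / (2·LA·LJ)
  ∠ALJ = 35.26°

Step 17: From JA = 8, JL = 8·√3, AL = 8·√2, by the inverse law of cosines:
  cos(∠AJL) = (JA² + JL² - AL²) / (2·JA·JL)
  ∠AJL = 54.74°

Step 18: From NA = 2·√57, NL = 10, AL = 8·√2, by the inverse law of cosines:
  cos(∠ANL) = (NA² + NL² - AL²) / (2·NA·NL)
  ∠ANL = 48.53°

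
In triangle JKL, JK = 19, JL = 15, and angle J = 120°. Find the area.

Area = (1/2)(19)(15) sin(120°) = (1/2)(19)(15)(sqrt(3)/2) = 285*sqrt(3)/4

285*sqrt(3)/4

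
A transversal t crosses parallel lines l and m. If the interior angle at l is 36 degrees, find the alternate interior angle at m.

Alternate interior angles formed by parallel lines and a transversal are equal.
The given angle is 36 degrees.
The alternate interior angle = 36 degrees.

36 degrees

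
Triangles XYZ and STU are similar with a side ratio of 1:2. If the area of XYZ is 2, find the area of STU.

The ratio of areas of similar triangles = (side ratio)^2.
Side ratio = 1:2, so area ratio = 1:4.
Area of STU / Area of XYZ = 4/1
Area of STU = 2 * 4/1 = 8

8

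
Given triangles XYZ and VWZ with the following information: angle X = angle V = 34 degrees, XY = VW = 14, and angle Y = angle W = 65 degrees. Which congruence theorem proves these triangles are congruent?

The given information provides:
angle X = angle V = 34 degrees, XY = VW = 14, and angle Y = angle W = 65 degrees
This matches the ASA congruence theorem.
Two pairs of corresponding angles and the included side are equal (Angle-Side-Angle).

ASA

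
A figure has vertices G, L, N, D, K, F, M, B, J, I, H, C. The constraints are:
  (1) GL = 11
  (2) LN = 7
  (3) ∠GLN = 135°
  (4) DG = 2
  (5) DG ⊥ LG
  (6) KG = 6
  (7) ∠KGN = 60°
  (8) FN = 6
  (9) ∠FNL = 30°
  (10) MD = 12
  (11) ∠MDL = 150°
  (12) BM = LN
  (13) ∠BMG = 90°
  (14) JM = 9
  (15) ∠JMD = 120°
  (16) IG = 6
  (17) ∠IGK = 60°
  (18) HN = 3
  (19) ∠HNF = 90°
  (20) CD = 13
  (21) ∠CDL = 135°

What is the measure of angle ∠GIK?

Step 1: By the law of cosines on triangle IGK: IK² = 6² + 6² − 2·6·6·cos(60°) = 36, so IK = 6.
Step 2: By the inverse law of cosines on triangle GIK: cos(∠GIK) = (6² + 6² − 6²) / (2·6·6) = 36/72 = 0.5, so ∠GIK = 60°.

Therefore, the measure of angle ∠GIK = 60°.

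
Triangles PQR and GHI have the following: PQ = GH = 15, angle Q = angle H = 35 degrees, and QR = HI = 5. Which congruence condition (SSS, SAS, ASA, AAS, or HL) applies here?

The given information matches SAS: Two pairs of corresponding sides and the included angle are equal (Side-Angle-Side).

SAS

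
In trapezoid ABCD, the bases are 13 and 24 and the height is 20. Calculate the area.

A trapezoid's area equals the midsegment times the height.
The midsegment is (13 + 24) / 2 = 37/2.
Area = 37/2 * 20 = 370.

370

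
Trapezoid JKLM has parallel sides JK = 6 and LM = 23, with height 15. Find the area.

Area = (6 + 23) * 15 / 2 = 435 / 2 = 435/2

435/2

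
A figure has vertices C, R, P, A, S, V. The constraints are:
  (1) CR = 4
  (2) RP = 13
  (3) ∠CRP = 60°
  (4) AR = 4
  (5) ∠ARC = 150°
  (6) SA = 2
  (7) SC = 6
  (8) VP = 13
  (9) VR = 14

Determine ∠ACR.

Step 1: By the law of cosines on triangle CRA: CA² = 4² + 4² − 2·4·4·cos(150°) = 59.71, so CA ≈ 7.73.
Step 2: By the inverse law of cosines on triangle ACR: cos(∠ACR) = (7.73² + 4² − 4²) / (2·7.73·4) = 59.71/61.82 = 0.9659, so ∠ACR = 15°.

Therefore, the measure of angle ∠ACR = 15°.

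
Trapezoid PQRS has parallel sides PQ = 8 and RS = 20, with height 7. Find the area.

Area of a trapezoid = (base1 + base2) * height / 2
Area = (8 + 20) * 7 / 2
Area = 28 * 7 / 2
Area = 196 / 2
Area = 98

98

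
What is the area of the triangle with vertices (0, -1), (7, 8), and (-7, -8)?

Shoelace: Area = (1/2)|0(8--8) + 7(-8--1) + -7(-1-8)| = (1/2)(14) = 7

7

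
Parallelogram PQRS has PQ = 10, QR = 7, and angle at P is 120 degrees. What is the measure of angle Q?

Consecutive angles are supplementary: angle Q = 180 - 120 = 60 degrees.

60 degrees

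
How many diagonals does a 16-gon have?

The number of diagonals in an n-gon is n(n - 3)/2.
For n = 16: 16(16 - 3)/2 = 16 × 13 / 2 = 104.

104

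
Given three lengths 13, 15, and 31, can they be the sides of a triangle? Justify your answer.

Check the triangle inequality: 13 + 15 = 28 ≤ 31.
Since the sum of two sides does not exceed the third, no triangle can be formed.

No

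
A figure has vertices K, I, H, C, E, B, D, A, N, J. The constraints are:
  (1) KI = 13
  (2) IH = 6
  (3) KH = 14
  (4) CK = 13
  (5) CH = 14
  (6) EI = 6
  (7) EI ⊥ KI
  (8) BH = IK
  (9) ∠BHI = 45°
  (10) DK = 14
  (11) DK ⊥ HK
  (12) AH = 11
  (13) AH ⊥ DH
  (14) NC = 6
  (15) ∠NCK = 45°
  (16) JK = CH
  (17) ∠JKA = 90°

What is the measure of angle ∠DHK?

Step 1: By the law of cosines on triangle HKD: HD² = 14² + 14² − 2·14·14·cos(90°) = 392, so HD = 14·√2.
Step 2: By the inverse law of cosines on triangle DHK: cos(∠DHK) = ((14·√2)² + 14² − 14²) / (2·14·√2·14) = 392/554.37 = 0.7071, so ∠DHK = 45°.

Therefore, the measure of angle ∠DHK = 45°.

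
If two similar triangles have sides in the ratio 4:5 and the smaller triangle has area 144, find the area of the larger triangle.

For similar figures, the area ratio equals the square of the side ratio.
Side ratio (the smaller triangle to the larger triangle) = 4:5, so area ratio = 4^2:5^2 = 16:25.
If the area of the smaller triangle is 144, then the area of the larger triangle = 144 * (25/16) = 225.

225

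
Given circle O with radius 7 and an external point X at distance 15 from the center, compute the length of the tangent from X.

Let T be the point of tangency. Then OT ⊥ XT (radius ⊥ tangent).
In right triangle OTX: OX² = OT² + XT²
15² = 7² + XT²
XT² = 176, XT = 4*sqrt(11)

4*sqrt(11)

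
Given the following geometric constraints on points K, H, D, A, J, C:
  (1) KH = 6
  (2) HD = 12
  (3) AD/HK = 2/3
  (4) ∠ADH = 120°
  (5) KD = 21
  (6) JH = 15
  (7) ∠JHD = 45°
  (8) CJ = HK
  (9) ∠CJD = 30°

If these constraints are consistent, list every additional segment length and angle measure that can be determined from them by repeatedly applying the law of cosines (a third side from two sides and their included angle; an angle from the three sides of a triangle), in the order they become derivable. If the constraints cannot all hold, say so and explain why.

These constraints are not satisfiable: by the triangle inequality in triangle HKD, (1) KH = 6 and (2) HD = 12 force KD ≤ 6 + 12 = 18, but (5) says KD = 21. No planar figure meets all of them, so nothing further can be derived.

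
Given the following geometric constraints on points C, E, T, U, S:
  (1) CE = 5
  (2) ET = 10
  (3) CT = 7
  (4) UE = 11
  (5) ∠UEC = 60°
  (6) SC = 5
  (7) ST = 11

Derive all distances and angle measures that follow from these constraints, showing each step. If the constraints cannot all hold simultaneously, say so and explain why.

The constraints are consistent.

Step 1: From CE = 5, EU = 11, and ∠CEU = 60°, by the law of cosines:
  CU² = CE² + EU² - 2·CE·EU·cos(60°) = 25 + 121 - 55 = 91
  CU = √91

Step 2: From CE = 5, CT = 7, ET = 10, by the inverse law of cosines:
  cos(∠ECT) = (CE² + CT² - ET²) / (2·CE·CT)
  ∠ECT = 111.8°

Step 3: From CS = 5, CT = 7, ST = 11, by the inverse law of cosines:
  cos(∠SCT) = (CS² + CT² - ST²) / (2·CS·CT)
  ∠SCT = 132.18°

Step 4: From EC = 5, ET = 10, CT = 7, by the inverse law of cosines:
  cos(∠CET) = (EC² + ET² - CT²) / (2·EC·ET)
  ∠CET = 40.54°

Step 5: From TC = 7, TE = 10, CE = 5, by the inverse law of cosines:
  cos(∠CTE) = (TC² + TE² - CE²) / (2·TC·TE)
  ∠CTE = 27.66°

Step 6: From TC = 7, TS = 11, CS = 5, by the inverse law of cosines:
  cos(∠CTS) = (TC² + TS² - CS²) / (2·TC·TS)
  ∠CTS = 19.69°

Step 7: From SC = 5, ST = 11, CT = 7, by the inverse law of cosines:
  cos(∠CST) = (SC² + ST² - CT²) / (2·SC·ST)
  ∠CST = 28.14°

Step 8: From CE = 5, CU = √91, EU = 11, by the inverse law of cosines:
  cos(∠ECU) = (CE² + CU² - EU²) / (2·CE·CU)
  ∠ECU = 93°

Step 9: From UC = √91, UE = 11, CE = 5, by the inverse law of cosines:
  cos(∠CUE) = (UC² + UE² - CE²) / (2·UC·UE)
  ∠CUE = 27°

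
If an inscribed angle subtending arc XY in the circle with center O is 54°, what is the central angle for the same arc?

The inscribed angle theorem states that a central angle is always twice any inscribed angle that subtends the same arc.
Since the inscribed angle is 54°, the central angle = 2 × 54° = 108°.

108°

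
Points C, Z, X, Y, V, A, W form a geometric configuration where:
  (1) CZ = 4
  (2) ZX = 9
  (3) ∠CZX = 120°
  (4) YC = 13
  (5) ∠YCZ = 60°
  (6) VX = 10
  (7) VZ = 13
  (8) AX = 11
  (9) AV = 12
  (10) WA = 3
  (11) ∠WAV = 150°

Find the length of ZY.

Step 1: By the law of cosines on triangle ZCY: ZY² = 4² + 13² − 2·4·13·cos(60°) = 133, so ZY = √133.

Therefore, the length of ZY = √133.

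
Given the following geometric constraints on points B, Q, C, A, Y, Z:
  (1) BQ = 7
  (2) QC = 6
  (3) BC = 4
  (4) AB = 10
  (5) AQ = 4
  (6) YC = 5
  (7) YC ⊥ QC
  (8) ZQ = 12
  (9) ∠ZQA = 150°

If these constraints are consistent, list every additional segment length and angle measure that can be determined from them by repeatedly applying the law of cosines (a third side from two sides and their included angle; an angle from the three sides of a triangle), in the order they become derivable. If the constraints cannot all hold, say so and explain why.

The constraints are consistent. Derivable facts, in order:
After 1 step:
- AZ ≈ 15.59
- QY = √61
- ∠ABQ = 18.19°
- ∠AQB = 128.68°
- ∠BAQ = 33.12°
- ∠BCQ = 86.42°
- ∠BQC = 34.77°
- ∠CBQ = 58.81°
After 2 steps:
- ∠AZQ = 7.37°
- ∠CQY = 39.81°
- ∠CYQ = 50.19°
- ∠QAZ = 22.63°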